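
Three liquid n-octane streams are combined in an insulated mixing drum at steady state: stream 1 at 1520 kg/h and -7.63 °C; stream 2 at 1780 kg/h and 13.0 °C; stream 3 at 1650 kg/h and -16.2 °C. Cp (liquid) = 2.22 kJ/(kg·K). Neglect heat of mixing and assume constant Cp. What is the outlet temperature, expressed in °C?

T_out = -3.07 °C

Adiabatic, steady state ⇒ Σ ṁᵢCp,ᵢ(T_out − Tᵢ) = 0
Σ ṁᵢCp,ᵢTᵢ = 1520×2.22×-7.63 + 1780×2.22×13.0 + 1650×2.22×-16.2 = -33716
Σ ṁᵢCp,ᵢ = 1520×2.22 + 1780×2.22 + 1650×2.22 = 10989
T_out = -33716 / 10989 = -3.0682 °C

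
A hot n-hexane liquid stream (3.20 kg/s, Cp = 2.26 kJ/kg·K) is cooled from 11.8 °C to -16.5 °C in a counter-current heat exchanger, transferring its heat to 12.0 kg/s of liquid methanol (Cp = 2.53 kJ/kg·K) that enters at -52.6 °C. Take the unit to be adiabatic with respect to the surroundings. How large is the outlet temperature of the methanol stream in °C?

T_c,out = -45.9 °C

Heat released by hot stream: Q = 3.20 × 2.26 × (11.8 − -16.5) = 204.67 kJ/s
Energy balance on cold side (adiabatic exchanger): Q = ṁ_c·Cp_c·(T_c,out − T_c,in)
T_c,out = -52.6 + 204.67/(12.0 × 2.53) = -45.859 °C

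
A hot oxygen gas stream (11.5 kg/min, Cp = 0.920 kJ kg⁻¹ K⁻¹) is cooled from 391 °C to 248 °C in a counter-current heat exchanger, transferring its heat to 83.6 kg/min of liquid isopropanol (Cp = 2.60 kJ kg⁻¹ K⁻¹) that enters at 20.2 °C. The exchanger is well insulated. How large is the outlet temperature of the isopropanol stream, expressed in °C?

Heat released by hot stream: Q = 11.5 × 0.920 × (391 − 248) = 1512.9 kJ/min
Energy balance on cold side (adiabatic exchanger): Q = ṁ_c·Cp_c·(T_c,out − T_c,in)
T_c,out = 20.2 + 1512.9/(83.6 × 2.60) = 27.161 °C

T_c,out = 27.2 °C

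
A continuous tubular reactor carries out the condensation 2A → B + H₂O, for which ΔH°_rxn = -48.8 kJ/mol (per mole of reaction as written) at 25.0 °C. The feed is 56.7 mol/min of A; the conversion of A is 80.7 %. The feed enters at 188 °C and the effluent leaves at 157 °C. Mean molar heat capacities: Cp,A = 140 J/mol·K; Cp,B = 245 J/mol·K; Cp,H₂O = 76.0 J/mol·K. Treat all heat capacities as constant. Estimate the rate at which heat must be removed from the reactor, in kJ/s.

Extent of reaction ξ = 0.807 × 56.7 / 2 = 22.878 mol/min
Reaction term: ξ·ΔH°_rxn = 22.878 × -48.8 = -1116.5 kJ/min
Sensible, feed 188→25 °C: -1293.9 kJ/min
Outlet flows (mol/min): A 10.943, B 22.878, H₂O 22.878
Sensible, products 25→157 °C: 1171.6 kJ/min
Q = ΔH = -1238.7 kJ/min = -20.645 kW
Heat removed = 20.645 kJ/s

Q_out = 20.6 kJ/s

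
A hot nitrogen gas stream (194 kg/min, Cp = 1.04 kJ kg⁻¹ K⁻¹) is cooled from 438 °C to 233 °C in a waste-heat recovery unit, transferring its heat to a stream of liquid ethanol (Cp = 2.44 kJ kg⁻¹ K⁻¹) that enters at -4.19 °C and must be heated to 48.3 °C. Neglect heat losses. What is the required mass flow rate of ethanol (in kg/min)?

ṁ_c = 323 kg/min

Heat released by hot stream: Q = 194 × 1.04 × (438 − 233) = 41361 kJ/min
Energy balance on cold side (adiabatic exchanger): Q = ṁ_c·Cp_c·(T_c,out − T_c,in)
ṁ_c = 41361 / [2.44 × (48.3 − -4.19)] = 322.94 kg/min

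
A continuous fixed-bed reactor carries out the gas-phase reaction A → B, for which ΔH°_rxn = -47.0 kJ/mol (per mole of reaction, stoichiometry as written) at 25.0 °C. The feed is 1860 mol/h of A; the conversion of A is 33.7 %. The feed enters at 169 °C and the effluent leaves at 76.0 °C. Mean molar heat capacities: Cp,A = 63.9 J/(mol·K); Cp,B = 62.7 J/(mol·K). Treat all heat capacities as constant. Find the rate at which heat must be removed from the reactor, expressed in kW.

Extent of reaction ξ = 0.337 × 1860 = 626.82 mol/h
Reaction term: ξ·ΔH°_rxn = 626.82 × -47.0 = -29461 kJ/h
Sensible, feed 169→25 °C: -17115 kJ/h
Outlet flows (mol/h): A 1233.2, B 626.82
Sensible, products 25→76.0 °C: 6023.2 kJ/h
Q = ΔH = -40552 kJ/h = -11.265 kW
Heat removed = 11.265 kW

Q_out = 11.3 kW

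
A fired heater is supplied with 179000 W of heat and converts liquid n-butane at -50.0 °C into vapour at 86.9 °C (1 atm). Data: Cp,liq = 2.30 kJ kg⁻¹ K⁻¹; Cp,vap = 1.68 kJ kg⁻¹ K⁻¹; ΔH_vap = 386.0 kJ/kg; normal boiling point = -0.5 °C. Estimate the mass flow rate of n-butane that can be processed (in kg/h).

Δh = 2.30×(-0.5−-50.0) + 386.0 + 1.68×(86.9−-0.5) = 646.68 kJ/kg
Q = 179000 W = 179 kJ/s = 644400 kJ/h
ṁ = Q/Δh = 644400 / 646.68 = 996.47 kg/h

ṁ = 996 kg/h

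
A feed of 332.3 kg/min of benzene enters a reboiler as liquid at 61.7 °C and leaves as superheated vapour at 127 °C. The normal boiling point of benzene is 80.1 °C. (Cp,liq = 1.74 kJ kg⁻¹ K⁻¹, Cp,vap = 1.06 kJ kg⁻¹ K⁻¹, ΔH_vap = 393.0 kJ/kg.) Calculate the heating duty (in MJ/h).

Q = 9470 MJ/h

liquid 61.7→80.1 °C: 32.016 kJ/kg
vaporisation at 80.1 °C: 393 kJ/kg
vapour 80.1→127 °C: 49.714 kJ/kg
Δh = 32.016 + 393 + 49.714 = 474.73 kJ/kg
Q = ṁ·Δh = 332.3 kg/min × 474.73 kJ/kg = 157750 kJ/min
|Q| = 2629.2 kW = 9465.2 MJ/h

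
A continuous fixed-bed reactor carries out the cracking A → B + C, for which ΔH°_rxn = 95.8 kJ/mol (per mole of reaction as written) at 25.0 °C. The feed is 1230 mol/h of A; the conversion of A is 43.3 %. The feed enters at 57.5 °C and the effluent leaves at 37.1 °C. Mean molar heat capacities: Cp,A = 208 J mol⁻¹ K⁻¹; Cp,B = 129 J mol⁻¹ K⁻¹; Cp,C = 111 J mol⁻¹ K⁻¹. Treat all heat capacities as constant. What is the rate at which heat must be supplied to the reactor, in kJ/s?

Q_in = 12.8 kJ/s

Extent of reaction ξ = 0.433 × 1230 = 532.59 mol/h
Reaction term: ξ·ΔH°_rxn = 532.59 × 95.8 = 51022 kJ/h
Sensible, feed 57.5→25 °C: -8314.8 kJ/h
Outlet flows (mol/h): A 697.41, B 532.59, C 532.59
Sensible, products 25→37.1 °C: 3301.9 kJ/h
Q = ΔH = 46009 kJ/h = 12.78 kW
Heat supplied = 12.78 kJ/s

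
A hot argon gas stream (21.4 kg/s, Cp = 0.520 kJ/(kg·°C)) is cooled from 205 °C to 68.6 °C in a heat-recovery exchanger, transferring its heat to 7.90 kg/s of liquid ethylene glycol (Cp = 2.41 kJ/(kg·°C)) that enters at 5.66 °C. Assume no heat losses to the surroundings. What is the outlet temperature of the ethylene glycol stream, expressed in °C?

T_c,out = 85.4 °C

Heat released by hot stream: Q = 21.4 × 0.520 × (205 − 68.6) = 1517.9 kJ/s
Energy balance on cold side (adiabatic exchanger): Q = ṁ_c·Cp_c·(T_c,out − T_c,in)
T_c,out = 5.66 + 1517.9/(7.90 × 2.41) = 85.384 °C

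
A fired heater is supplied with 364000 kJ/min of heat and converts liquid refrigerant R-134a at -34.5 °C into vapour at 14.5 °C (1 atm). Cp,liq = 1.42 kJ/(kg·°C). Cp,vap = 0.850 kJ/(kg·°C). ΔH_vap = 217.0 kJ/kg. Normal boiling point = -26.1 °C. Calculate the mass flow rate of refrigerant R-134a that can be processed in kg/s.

Δh = 1.42×(-26.1−-34.5) + 217.0 + 0.850×(14.5−-26.1) = 263.44 kJ/kg
Q = 364000 kJ/min = 6066.7 kJ/s = 6066.7 kJ/s
ṁ = Q/Δh = 6066.7 / 263.44 = 23.029 kg/s

ṁ = 23.0 kg/s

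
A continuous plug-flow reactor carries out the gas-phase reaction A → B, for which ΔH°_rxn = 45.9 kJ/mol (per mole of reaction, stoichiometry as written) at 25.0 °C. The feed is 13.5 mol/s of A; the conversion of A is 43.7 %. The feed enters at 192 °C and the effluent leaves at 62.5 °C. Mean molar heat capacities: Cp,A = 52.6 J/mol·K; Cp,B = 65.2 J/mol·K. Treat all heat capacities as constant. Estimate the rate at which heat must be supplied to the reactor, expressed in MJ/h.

Extent of reaction ξ = 0.437 × 13.5 = 5.8995 mol/s
Reaction term: ξ·ΔH°_rxn = 5.8995 × 45.9 = 270.79 kJ/s
Sensible, feed 192→25 °C: -118.59 kJ/s
Outlet flows (mol/s): A 7.6005, B 5.8995
Sensible, products 25→62.5 °C: 29.416 kJ/s
Q = ΔH = 181.62 kJ/s = 181.62 kW
Heat supplied = 653.82 MJ/h

Q_in = 654 MJ/h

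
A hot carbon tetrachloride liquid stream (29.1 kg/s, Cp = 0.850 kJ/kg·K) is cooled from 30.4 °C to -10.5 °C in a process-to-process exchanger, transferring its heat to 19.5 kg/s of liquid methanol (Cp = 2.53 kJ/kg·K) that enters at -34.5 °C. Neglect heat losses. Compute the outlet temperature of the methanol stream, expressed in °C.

T_c,out = -14.0 °C

Heat released by hot stream: Q = 29.1 × 0.850 × (30.4 − -10.5) = 1011.7 kJ/s
Energy balance on cold side (adiabatic exchanger): Q = ṁ_c·Cp_c·(T_c,out − T_c,in)
T_c,out = -34.5 + 1011.7/(19.5 × 2.53) = -13.994 °C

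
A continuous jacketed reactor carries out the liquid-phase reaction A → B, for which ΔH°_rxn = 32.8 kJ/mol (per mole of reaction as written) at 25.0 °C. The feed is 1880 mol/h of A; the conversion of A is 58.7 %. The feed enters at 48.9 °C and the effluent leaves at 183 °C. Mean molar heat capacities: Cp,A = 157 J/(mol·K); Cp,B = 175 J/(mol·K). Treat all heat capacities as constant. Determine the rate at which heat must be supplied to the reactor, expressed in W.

Q_in = 21900 W

Extent of reaction ξ = 0.587 × 1880 = 1103.6 mol/h
Reaction term: ξ·ΔH°_rxn = 1103.6 × 32.8 = 36197 kJ/h
Sensible, feed 48.9→25 °C: -7054.3 kJ/h
Outlet flows (mol/h): A 776.44, B 1103.6
Sensible, products 25→183 °C: 49774 kJ/h
Q = ΔH = 78916 kJ/h = 21.921 kW
Heat supplied = 21921 W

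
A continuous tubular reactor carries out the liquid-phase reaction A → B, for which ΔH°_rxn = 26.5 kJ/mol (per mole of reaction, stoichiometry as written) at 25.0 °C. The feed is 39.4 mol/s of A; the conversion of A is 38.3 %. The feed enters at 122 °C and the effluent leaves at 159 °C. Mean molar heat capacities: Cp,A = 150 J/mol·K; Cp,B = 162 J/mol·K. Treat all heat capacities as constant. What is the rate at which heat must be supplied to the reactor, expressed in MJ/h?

Extent of reaction ξ = 0.383 × 39.4 = 15.09 mol/s
Reaction term: ξ·ΔH°_rxn = 15.09 × 26.5 = 399.89 kJ/s
Sensible, feed 122→25 °C: -573.27 kJ/s
Outlet flows (mol/s): A 24.31, B 15.09
Sensible, products 25→159 °C: 816.21 kJ/s
Q = ΔH = 642.83 kJ/s = 642.83 kW
Heat supplied = 2314.2 MJ/h

Q_in = 2310 MJ/h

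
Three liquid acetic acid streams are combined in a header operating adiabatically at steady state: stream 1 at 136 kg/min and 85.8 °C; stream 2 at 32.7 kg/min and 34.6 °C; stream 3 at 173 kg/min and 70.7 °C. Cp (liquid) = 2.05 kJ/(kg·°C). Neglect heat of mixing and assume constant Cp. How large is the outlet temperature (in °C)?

T_out = 73.3 °C

No heat crosses the boundary, so H_out = H_in.
Σ ṁᵢCp,ᵢTᵢ = 136×2.05×85.8 + 32.7×2.05×34.6 + 173×2.05×70.7 = 51314
Σ ṁᵢCp,ᵢ = 136×2.05 + 32.7×2.05 + 173×2.05 = 700.48
T_out = 51314 / 700.48 = 73.255 °C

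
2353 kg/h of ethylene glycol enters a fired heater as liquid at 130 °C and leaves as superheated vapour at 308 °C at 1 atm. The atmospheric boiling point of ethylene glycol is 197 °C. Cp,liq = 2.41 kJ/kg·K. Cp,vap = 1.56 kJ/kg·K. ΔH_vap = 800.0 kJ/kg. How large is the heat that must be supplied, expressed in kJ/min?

Q = 44500 kJ/min

liquid 130→197 °C: 161.47 kJ/kg
vaporisation at 197 °C: 800 kJ/kg
vapour 197→308 °C: 173.16 kJ/kg
Δh = 161.47 + 800 + 173.16 = 1134.6 kJ/kg
Q = ṁ·Δh = 2353 kg/h × 1134.6 kJ/kg = 2.6698e+06 kJ/h
|Q| = 741.61 kW = 44496 kJ/min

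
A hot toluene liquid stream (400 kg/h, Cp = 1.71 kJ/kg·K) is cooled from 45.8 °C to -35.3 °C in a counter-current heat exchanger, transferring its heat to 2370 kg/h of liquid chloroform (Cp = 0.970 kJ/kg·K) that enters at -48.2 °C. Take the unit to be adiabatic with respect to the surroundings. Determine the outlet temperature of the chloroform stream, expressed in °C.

Heat released by hot stream: Q = 400 × 1.71 × (45.8 − -35.3) = 55472 kJ/h
Energy balance on cold side (adiabatic exchanger): Q = ṁ_c·Cp_c·(T_c,out − T_c,in)
T_c,out = -48.2 + 55472/(2370 × 0.970) = -24.07 °C

T_c,out = -24.1 °C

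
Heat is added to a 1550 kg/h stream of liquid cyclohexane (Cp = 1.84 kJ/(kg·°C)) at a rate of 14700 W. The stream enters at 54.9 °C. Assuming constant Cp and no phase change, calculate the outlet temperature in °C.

Q = 14700 W = 52920 kJ/h
ΔT = Q/(ṁ·Cp) = 52920/(1550×1.84) = 18.555 K
T_out = 54.9 + 18.555 = 73.455 °C

T_out = 73.5 °C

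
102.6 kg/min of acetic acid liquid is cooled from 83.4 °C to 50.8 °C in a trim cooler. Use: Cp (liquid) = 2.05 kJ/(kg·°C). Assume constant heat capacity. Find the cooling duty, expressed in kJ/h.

Q = ṁ·Cp·ΔT = 102.6 × 2.05 × (50.8 − 83.4) = -6856.8 kJ/min
Converting: 6856.8 / 60 s = 114.28 kW
Cooling duty = 411410 kJ/h

Q_c = 411000 kJ/h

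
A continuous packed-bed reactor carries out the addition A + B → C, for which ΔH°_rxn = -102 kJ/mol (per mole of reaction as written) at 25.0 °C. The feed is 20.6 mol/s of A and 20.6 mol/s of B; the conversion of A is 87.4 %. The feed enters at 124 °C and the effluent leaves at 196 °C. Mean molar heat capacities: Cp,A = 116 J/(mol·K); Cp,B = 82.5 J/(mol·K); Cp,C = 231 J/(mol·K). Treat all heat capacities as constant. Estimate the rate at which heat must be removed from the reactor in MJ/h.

Q_out = 5190 MJ/h

Extent of reaction ξ = 0.874 × 20.6 = 18.004 mol/s
Reaction term: ξ·ΔH°_rxn = 18.004 × -102 = -1836.4 kJ/s
Sensible, feed 124→25 °C: -404.82 kJ/s
Outlet flows (mol/s): A 2.5956, B 2.5956, C 18.004
Sensible, products 25→196 °C: 799.3 kJ/s
Q = ΔH = -1442 kJ/s = -1442 kW
Heat removed = 5191.1 MJ/h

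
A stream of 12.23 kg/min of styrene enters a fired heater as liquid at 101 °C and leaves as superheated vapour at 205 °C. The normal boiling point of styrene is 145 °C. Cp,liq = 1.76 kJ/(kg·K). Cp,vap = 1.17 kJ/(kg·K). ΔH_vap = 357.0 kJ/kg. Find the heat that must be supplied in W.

Q = 103000 W

liquid 101→145 °C: 77.44 kJ/kg
vaporisation at 145 °C: 357 kJ/kg
vapour 145→205 °C: 70.2 kJ/kg
Δh = 77.44 + 357 + 70.2 = 504.64 kJ/kg
Q = ṁ·Δh = 12.23 kg/min × 504.64 kJ/kg = 6171.7 kJ/min
|Q| = 102.86 kW = 102860 W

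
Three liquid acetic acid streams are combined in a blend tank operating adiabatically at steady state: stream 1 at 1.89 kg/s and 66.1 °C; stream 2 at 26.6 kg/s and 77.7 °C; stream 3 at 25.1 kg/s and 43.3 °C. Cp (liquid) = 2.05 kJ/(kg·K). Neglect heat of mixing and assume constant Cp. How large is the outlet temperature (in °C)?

Adiabatic, steady state ⇒ Σ ṁᵢCp,ᵢ(T_out − Tᵢ) = 0
T_out = Σ ṁᵢCp,ᵢTᵢ / Σ ṁᵢCp,ᵢ
      = 6721.1 / 109.86 = 61.179 °C

T_out = 61.2 °C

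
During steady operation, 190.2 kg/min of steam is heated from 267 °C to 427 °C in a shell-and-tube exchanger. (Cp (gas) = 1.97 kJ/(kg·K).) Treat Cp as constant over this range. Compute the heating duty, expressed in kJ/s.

Q = 999 kJ/s

Q = ṁ·Cp·ΔT = 190.2 × 1.97 × (427 − 267) = 59951 kJ/min
Converting: 59951 / 60 s = 999.18 kW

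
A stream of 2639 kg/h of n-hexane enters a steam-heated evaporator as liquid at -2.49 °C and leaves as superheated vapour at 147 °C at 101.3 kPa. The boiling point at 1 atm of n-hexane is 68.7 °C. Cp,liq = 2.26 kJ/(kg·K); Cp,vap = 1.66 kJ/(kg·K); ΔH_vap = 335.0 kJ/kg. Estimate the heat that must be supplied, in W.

Q = 459000 W

liquid -2.49→68.7 °C: 160.89 kJ/kg
vaporisation at 68.7 °C: 335 kJ/kg
vapour 68.7→147 °C: 129.98 kJ/kg
Δh = 160.89 + 335 + 129.98 = 625.87 kJ/kg
Q = ṁ·Δh = 2639 kg/h × 625.87 kJ/kg = 1.6517e+06 kJ/h
|Q| = 458.8 kW = 458800 W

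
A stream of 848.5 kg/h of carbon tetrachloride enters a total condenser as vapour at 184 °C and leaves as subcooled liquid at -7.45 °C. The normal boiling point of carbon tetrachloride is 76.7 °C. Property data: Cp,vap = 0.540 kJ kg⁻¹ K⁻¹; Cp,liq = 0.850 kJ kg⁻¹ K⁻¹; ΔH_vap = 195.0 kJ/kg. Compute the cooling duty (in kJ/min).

vapour 184→76.7 °C: -57.942 kJ/kg
condensation at 76.7 °C: -195 kJ/kg
liquid 76.7→-7.45 °C: -71.528 kJ/kg
Δh = -57.942 + -195 + -71.528 = -324.47 kJ/kg
Q = ṁ·Δh = 848.5 kg/h × -324.47 kJ/kg = -275310 kJ/h
|Q| = 76.476 kW = 4588.5 kJ/min

Q_c = 4590 kJ/min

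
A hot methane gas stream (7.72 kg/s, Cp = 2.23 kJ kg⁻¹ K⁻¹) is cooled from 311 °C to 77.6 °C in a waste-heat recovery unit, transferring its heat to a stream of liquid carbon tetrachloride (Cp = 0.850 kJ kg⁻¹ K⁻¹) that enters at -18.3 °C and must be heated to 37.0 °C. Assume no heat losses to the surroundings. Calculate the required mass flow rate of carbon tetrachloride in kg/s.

Heat released by hot stream: Q = 7.72 × 2.23 × (311 − 77.6) = 4018.1 kJ/s
Energy balance on cold side (adiabatic exchanger): Q = ṁ_c·Cp_c·(T_c,out − T_c,in)
ṁ_c = 4018.1 / [0.850 × (37.0 − -18.3)] = 85.483 kg/s

ṁ_c = 85.5 kg/s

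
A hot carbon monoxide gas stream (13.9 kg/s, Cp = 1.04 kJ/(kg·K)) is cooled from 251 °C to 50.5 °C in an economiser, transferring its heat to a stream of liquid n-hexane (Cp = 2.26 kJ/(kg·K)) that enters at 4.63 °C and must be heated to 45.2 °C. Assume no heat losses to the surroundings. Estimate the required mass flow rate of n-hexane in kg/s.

Heat released by hot stream: Q = 13.9 × 1.04 × (251 − 50.5) = 2898.4 kJ/s
Energy balance on cold side (adiabatic exchanger): Q = ṁ_c·Cp_c·(T_c,out − T_c,in)
ṁ_c = 2898.4 / [2.26 × (45.2 − 4.63)] = 31.612 kg/s

ṁ_c = 31.6 kg/s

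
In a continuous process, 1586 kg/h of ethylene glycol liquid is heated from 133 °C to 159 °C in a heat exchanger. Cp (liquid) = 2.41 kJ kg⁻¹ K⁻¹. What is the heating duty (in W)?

Q = ṁ·Cp·ΔT = 1586 × 2.41 × (159 − 133) = 99379 kJ/h
Converting: 99379 / 3600 s = 27.605 kW
Heating duty = 27605 W

Q = 27600 W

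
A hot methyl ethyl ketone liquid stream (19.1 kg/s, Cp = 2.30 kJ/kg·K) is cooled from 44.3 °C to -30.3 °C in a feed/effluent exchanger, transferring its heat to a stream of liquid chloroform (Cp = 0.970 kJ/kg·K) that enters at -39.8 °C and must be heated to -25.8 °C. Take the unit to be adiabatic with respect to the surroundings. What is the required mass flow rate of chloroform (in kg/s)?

ṁ_c = 241 kg/s

Heat released by hot stream: Q = 19.1 × 2.30 × (44.3 − -30.3) = 3277.2 kJ/s
Energy balance on cold side (adiabatic exchanger): Q = ṁ_c·Cp_c·(T_c,out − T_c,in)
ṁ_c = 3277.2 / [0.970 × (-25.8 − -39.8)] = 241.32 kg/s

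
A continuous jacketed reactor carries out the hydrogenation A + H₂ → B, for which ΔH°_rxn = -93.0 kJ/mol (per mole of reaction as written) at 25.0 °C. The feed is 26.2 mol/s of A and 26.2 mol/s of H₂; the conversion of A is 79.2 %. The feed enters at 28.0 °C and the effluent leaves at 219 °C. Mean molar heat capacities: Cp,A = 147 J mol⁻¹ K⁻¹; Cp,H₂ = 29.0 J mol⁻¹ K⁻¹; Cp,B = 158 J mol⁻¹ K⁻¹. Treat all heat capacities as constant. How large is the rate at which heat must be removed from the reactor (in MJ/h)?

Extent of reaction ξ = 0.792 × 26.2 = 20.75 mol/s
Reaction term: ξ·ΔH°_rxn = 20.75 × -93.0 = -1929.8 kJ/s
Sensible, feed 28.0→25 °C: -13.834 kJ/s
Outlet flows (mol/s): A 5.4496, H₂ 5.4496, B 20.75
Sensible, products 25→219 °C: 822.11 kJ/s
Q = ΔH = -1121.5 kJ/s = -1121.5 kW
Heat removed = 4037.4 MJ/h

Q_out = 4040 MJ/h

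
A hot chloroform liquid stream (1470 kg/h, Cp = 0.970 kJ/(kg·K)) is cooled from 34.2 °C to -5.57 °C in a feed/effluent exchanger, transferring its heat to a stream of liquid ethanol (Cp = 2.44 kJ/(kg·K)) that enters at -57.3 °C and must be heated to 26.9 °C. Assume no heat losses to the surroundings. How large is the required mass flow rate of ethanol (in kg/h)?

Heat released by hot stream: Q = 1470 × 0.970 × (34.2 − -5.57) = 56708 kJ/h
Energy balance on cold side (adiabatic exchanger): Q = ṁ_c·Cp_c·(T_c,out − T_c,in)
ṁ_c = 56708 / [2.44 × (26.9 − -57.3)] = 276.02 kg/h

ṁ_c = 276 kg/h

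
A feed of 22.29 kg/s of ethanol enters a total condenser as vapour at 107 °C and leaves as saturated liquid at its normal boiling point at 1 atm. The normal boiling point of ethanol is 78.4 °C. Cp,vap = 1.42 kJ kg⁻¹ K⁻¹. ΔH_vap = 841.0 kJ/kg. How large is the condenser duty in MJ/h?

Q_c = 70700 MJ/h

vapour 107→78.4 °C: -40.612 kJ/kg
condensation at 78.4 °C: -841 kJ/kg
Δh = -40.612 + -841 = -881.61 kJ/kg
Q = ṁ·Δh = 22.29 kg/s × -881.61 kJ/kg = -19651 kJ/s
|Q| = 19651 kW = 70744 MJ/h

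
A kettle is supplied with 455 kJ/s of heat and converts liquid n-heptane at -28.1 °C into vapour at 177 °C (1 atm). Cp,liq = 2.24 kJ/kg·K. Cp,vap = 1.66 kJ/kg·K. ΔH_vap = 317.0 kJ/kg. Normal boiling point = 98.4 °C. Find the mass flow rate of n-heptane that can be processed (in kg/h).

Δh = 2.24×(98.4−-28.1) + 317.0 + 1.66×(177−98.4) = 730.84 kJ/kg
Q = 455 kJ/s = 455 kJ/s = 1.638e+06 kJ/h
ṁ = Q/Δh = 1.638e+06 / 730.84 = 2241.3 kg/h

ṁ = 2240 kg/h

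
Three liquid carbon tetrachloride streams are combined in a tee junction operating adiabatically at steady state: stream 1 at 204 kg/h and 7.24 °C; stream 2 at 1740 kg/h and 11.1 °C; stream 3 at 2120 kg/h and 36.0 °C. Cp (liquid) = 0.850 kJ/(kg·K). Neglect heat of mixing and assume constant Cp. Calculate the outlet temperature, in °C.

T_out = 23.9 °C

No heat crosses the boundary, so H_out = H_in.
Σ ṁᵢCp,ᵢTᵢ = 204×0.850×7.24 + 1740×0.850×11.1 + 2120×0.850×36.0 = 82544
Σ ṁᵢCp,ᵢ = 204×0.850 + 1740×0.850 + 2120×0.850 = 3454.4
T_out = 82544 / 3454.4 = 23.895 °C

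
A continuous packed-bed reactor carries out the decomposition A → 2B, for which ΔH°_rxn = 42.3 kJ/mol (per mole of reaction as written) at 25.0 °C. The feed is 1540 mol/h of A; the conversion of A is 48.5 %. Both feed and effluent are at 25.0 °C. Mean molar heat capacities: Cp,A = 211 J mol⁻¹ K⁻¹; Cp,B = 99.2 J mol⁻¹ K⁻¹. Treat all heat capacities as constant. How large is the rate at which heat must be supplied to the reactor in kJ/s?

Extent of reaction ξ = 0.485 × 1540 = 746.9 mol/h
Reaction term: ξ·ΔH°_rxn = 746.9 × 42.3 = 31594 kJ/h
Q = ΔH = 31594 kJ/h = 8.7761 kW
Heat supplied = 8.7761 kJ/s

Q_in = 8.78 kJ/s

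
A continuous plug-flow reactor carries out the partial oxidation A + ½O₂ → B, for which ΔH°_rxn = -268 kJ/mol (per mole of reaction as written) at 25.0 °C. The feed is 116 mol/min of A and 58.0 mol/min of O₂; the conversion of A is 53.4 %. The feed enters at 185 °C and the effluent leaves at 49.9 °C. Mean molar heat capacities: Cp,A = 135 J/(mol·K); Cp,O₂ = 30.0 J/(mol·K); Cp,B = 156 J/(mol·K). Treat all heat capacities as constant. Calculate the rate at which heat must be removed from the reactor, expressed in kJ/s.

Extent of reaction ξ = 0.534 × 116 = 61.944 mol/min
Reaction term: ξ·ΔH°_rxn = 61.944 × -268 = -16601 kJ/min
Sensible, feed 185→25 °C: -2784 kJ/min
Outlet flows (mol/min): A 54.056, O₂ 27.028, B 61.944
Sensible, products 25→49.9 °C: 442.51 kJ/min
Q = ΔH = -18942 kJ/min = -315.71 kW
Heat removed = 315.71 kJ/s

Q_out = 316 kJ/s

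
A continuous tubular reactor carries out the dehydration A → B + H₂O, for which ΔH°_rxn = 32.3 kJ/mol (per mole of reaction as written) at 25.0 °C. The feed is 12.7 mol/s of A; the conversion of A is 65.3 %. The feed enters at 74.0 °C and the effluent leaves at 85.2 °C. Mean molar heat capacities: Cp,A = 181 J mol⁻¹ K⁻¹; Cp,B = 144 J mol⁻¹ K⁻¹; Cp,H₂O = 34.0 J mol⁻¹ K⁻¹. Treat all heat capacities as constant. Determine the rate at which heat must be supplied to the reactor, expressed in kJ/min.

Extent of reaction ξ = 0.653 × 12.7 = 8.2931 mol/s
Reaction term: ξ·ΔH°_rxn = 8.2931 × 32.3 = 267.87 kJ/s
Sensible, feed 74.0→25 °C: -112.64 kJ/s
Outlet flows (mol/s): A 4.4069, B 8.2931, H₂O 8.2931
Sensible, products 25→85.2 °C: 136.88 kJ/s
Q = ΔH = 292.11 kJ/s = 292.11 kW
Heat supplied = 17527 kJ/min

Q_in = 17500 kJ/min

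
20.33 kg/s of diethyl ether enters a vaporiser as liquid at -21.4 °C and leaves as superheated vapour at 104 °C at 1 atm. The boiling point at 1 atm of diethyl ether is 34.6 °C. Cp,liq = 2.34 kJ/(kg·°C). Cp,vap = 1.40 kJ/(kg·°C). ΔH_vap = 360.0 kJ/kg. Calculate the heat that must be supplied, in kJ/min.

Q = 717000 kJ/min

liquid -21.4→34.6 °C: 131.04 kJ/kg
vaporisation at 34.6 °C: 360 kJ/kg
vapour 34.6→104 °C: 97.16 kJ/kg
Δh = 131.04 + 360 + 97.16 = 588.2 kJ/kg
Q = ṁ·Δh = 20.33 kg/s × 588.2 kJ/kg = 11958 kJ/s
|Q| = 11958 kW = 717490 kJ/min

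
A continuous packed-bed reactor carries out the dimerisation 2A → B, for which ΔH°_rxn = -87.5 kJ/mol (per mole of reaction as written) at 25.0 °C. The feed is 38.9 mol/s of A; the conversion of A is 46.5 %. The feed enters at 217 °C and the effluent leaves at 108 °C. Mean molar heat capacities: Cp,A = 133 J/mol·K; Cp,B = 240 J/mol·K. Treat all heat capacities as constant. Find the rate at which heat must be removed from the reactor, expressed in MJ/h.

Q_out = 4950 MJ/h

Extent of reaction ξ = 0.465 × 38.9 / 2 = 9.0442 mol/s
Reaction term: ξ·ΔH°_rxn = 9.0442 × -87.5 = -791.37 kJ/s
Sensible, feed 217→25 °C: -993.35 kJ/s
Outlet flows (mol/s): A 20.811, B 9.0442
Sensible, products 25→108 °C: 409.9 kJ/s
Q = ΔH = -1374.8 kJ/s = -1374.8 kW
Heat removed = 4949.4 MJ/h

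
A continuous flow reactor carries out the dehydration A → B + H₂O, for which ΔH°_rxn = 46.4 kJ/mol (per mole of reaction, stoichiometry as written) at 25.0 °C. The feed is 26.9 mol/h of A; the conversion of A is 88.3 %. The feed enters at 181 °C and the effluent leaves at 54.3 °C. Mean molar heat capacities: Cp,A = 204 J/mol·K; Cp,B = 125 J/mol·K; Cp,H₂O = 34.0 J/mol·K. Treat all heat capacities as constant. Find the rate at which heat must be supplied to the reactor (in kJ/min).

Extent of reaction ξ = 0.883 × 26.9 = 23.753 mol/h
Reaction term: ξ·ΔH°_rxn = 23.753 × 46.4 = 1102.1 kJ/h
Sensible, feed 181→25 °C: -856.07 kJ/h
Outlet flows (mol/h): A 3.1473, B 23.753, H₂O 23.753
Sensible, products 25→54.3 °C: 129.47 kJ/h
Q = ΔH = 375.53 kJ/h = 0.10431 kW
Heat supplied = 6.2588 kJ/min

Q_in = 6.26 kJ/min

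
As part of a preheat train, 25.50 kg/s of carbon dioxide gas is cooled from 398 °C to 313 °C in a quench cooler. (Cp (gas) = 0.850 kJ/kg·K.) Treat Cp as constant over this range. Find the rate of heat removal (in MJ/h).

Q = ṁ·Cp·ΔT = 25.50 × 0.850 × (313 − 398) = -1842.4 kJ/s
Cooling duty = 6632.6 MJ/h

Q_c = 6630 MJ/h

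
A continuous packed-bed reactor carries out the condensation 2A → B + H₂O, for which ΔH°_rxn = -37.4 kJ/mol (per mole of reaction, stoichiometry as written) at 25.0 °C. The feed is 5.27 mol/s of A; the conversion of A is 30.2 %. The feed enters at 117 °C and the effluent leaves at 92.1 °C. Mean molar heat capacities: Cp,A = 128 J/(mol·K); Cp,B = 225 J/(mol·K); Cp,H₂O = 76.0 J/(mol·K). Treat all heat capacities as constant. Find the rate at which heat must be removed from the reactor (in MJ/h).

Extent of reaction ξ = 0.302 × 5.27 / 2 = 0.79577 mol/s
Reaction term: ξ·ΔH°_rxn = 0.79577 × -37.4 = -29.762 kJ/s
Sensible, feed 117→25 °C: -62.06 kJ/s
Outlet flows (mol/s): A 3.6785, B 0.79577, H₂O 0.79577
Sensible, products 25→92.1 °C: 47.666 kJ/s
Q = ΔH = -44.156 kJ/s = -44.156 kW
Heat removed = 158.96 MJ/h

Q_out = 159 MJ/h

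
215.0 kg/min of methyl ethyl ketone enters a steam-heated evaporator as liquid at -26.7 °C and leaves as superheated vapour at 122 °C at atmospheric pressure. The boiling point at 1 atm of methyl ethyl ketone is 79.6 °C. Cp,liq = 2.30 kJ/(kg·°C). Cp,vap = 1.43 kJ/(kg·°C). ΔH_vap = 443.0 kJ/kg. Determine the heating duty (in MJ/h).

Q = 9650 MJ/h

liquid -26.7→79.6 °C: 244.49 kJ/kg
vaporisation at 79.6 °C: 443 kJ/kg
vapour 79.6→122 °C: 60.632 kJ/kg
Δh = 244.49 + 443 + 60.632 = 748.12 kJ/kg
Q = ṁ·Δh = 215.0 kg/min × 748.12 kJ/kg = 160850 kJ/min
|Q| = 2680.8 kW = 9650.8 MJ/h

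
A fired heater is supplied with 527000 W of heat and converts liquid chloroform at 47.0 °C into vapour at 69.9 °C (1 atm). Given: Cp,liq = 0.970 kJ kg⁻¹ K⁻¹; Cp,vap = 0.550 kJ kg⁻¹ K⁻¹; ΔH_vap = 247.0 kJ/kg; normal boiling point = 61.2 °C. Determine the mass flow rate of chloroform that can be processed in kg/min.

Δh = 0.970×(61.2−47.0) + 247.0 + 0.550×(69.9−61.2) = 265.56 kJ/kg
Q = 527000 W = 527 kJ/s = 31620 kJ/min
ṁ = Q/Δh = 31620 / 265.56 = 119.07 kg/min

ṁ = 119 kg/min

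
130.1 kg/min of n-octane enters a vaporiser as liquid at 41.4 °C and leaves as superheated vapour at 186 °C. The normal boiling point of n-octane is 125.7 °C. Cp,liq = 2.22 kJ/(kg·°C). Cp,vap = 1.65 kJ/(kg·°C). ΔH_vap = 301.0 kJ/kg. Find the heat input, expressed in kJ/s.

liquid 41.4→125.7 °C: 187.15 kJ/kg
vaporisation at 125.7 °C: 301 kJ/kg
vapour 125.7→186 °C: 99.495 kJ/kg
Δh = 187.15 + 301 + 99.495 = 587.64 kJ/kg
Q = ṁ·Δh = 130.1 kg/min × 587.64 kJ/kg = 76452 kJ/min
|Q| = 1274.2 kW

Q = 1270 kJ/s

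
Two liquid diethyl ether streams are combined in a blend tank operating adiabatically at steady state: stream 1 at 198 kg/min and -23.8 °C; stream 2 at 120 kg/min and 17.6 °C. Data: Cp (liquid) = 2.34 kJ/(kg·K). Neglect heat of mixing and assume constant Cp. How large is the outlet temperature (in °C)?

Energy balance with Q = 0: Σ ṁᵢCp,ᵢ(T_out − Tᵢ) = 0
Σ ṁᵢCp,ᵢTᵢ = 198×2.34×-23.8 + 120×2.34×17.6 = -6084.9
Σ ṁᵢCp,ᵢ = 198×2.34 + 120×2.34 = 744.12
T_out = -6084.9 / 744.12 = -8.1774 °C

T_out = -8.18 °C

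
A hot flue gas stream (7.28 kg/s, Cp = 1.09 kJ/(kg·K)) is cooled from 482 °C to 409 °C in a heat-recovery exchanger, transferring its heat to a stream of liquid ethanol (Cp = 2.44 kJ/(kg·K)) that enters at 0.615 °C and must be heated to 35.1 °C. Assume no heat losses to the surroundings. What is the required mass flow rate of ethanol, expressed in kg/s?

ṁ_c = 6.88 kg/s

Heat released by hot stream: Q = 7.28 × 1.09 × (482 − 409) = 579.27 kJ/s
Energy balance on cold side (adiabatic exchanger): Q = ṁ_c·Cp_c·(T_c,out − T_c,in)
ṁ_c = 579.27 / [2.44 × (35.1 − 0.615)] = 6.8843 kg/s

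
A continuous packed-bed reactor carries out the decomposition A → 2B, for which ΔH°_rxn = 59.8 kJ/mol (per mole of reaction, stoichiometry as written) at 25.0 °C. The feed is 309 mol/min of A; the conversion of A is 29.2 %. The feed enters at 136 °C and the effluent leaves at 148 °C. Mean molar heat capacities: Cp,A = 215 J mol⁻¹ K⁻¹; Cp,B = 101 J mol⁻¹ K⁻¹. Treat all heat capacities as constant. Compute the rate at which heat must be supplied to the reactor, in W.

Q_in = 101000 W

Extent of reaction ξ = 0.292 × 309 = 90.228 mol/min
Reaction term: ξ·ΔH°_rxn = 90.228 × 59.8 = 5395.6 kJ/min
Sensible, feed 136→25 °C: -7374.3 kJ/min
Outlet flows (mol/min): A 218.77, B 180.46
Sensible, products 25→148 °C: 8027.2 kJ/min
Q = ΔH = 6048.6 kJ/min = 100.81 kW
Heat supplied = 100810 W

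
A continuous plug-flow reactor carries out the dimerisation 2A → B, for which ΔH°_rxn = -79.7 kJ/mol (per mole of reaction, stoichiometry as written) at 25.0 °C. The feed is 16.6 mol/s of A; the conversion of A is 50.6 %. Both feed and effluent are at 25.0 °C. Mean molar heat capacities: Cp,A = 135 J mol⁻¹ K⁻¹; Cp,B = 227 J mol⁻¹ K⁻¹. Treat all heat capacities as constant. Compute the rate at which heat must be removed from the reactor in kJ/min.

Q_out = 20100 kJ/min

Extent of reaction ξ = 0.506 × 16.6 / 2 = 4.1998 mol/s
Reaction term: ξ·ΔH°_rxn = 4.1998 × -79.7 = -334.72 kJ/s
Q = ΔH = -334.72 kJ/s = -334.72 kW
Heat removed = 20083 kJ/min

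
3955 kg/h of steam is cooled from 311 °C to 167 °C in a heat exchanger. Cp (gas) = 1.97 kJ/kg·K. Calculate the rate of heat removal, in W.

Q_c = 312000 W

Q = ṁ·Cp·ΔT = 3955 × 1.97 × (167 − 311) = -1.122e+06 kJ/h
Converting: 1.122e+06 / 3600 s = 311.65 kW
Cooling duty = 311650 W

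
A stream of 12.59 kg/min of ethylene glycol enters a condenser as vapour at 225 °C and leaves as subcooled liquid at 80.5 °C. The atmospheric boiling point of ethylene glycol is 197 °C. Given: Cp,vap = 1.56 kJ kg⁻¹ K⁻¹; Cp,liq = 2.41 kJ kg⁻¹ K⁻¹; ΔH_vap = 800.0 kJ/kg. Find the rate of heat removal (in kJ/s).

vapour 225→197 °C: -43.68 kJ/kg
condensation at 197 °C: -800 kJ/kg
liquid 197→80.5 °C: -280.77 kJ/kg
Δh = -43.68 + -800 + -280.77 = -1124.4 kJ/kg
Q = ṁ·Δh = 12.59 kg/min × -1124.4 kJ/kg = -14157 kJ/min
|Q| = 235.95 kW

Q_c = 236 kJ/s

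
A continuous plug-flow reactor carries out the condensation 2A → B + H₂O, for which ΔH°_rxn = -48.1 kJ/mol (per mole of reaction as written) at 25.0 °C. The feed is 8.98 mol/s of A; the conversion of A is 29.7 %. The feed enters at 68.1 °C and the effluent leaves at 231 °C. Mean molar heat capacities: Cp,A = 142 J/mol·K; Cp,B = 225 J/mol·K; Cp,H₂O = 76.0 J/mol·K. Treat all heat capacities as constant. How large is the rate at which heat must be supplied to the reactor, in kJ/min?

Extent of reaction ξ = 0.297 × 8.98 / 2 = 1.3335 mol/s
Reaction term: ξ·ΔH°_rxn = 1.3335 × -48.1 = -64.143 kJ/s
Sensible, feed 68.1→25 °C: -54.959 kJ/s
Outlet flows (mol/s): A 6.3129, B 1.3335, H₂O 1.3335
Sensible, products 25→231 °C: 267.35 kJ/s
Q = ΔH = 148.25 kJ/s = 148.25 kW
Heat supplied = 8895 kJ/min

Q_in = 8900 kJ/min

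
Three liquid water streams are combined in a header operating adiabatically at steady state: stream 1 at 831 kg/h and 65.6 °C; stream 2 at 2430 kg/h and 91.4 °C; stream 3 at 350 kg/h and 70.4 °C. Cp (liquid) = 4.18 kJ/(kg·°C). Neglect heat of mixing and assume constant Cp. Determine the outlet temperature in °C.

No heat crosses the boundary, so H_out = H_in.
T_out = Σ ṁᵢCp,ᵢTᵢ / Σ ṁᵢCp,ᵢ
      = 1.2592e+06 / 15094 = 83.427 °C

T_out = 83.4 °C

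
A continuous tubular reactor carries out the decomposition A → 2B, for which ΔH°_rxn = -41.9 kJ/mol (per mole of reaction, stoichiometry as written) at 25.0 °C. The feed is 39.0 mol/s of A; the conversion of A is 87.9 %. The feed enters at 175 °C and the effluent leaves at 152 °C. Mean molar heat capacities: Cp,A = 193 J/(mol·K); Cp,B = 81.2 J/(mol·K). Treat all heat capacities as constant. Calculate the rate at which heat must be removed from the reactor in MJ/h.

Extent of reaction ξ = 0.879 × 39.0 = 34.281 mol/s
Reaction term: ξ·ΔH°_rxn = 34.281 × -41.9 = -1436.4 kJ/s
Sensible, feed 175→25 °C: -1129 kJ/s
Outlet flows (mol/s): A 4.719, B 68.562
Sensible, products 25→152 °C: 822.71 kJ/s
Q = ΔH = -1742.7 kJ/s = -1742.7 kW
Heat removed = 6273.8 MJ/h

Q_out = 6270 MJ/h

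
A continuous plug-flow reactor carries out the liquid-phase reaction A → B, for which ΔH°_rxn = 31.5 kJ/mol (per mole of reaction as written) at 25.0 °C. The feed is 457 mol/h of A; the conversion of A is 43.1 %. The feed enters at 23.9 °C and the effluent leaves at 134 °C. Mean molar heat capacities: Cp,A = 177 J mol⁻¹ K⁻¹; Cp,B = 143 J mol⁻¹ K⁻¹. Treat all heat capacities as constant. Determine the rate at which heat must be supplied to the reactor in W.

Extent of reaction ξ = 0.431 × 457 = 196.97 mol/h
Reaction term: ξ·ΔH°_rxn = 196.97 × 31.5 = 6204.5 kJ/h
Sensible, feed 23.9→25 °C: 88.978 kJ/h
Outlet flows (mol/h): A 260.03, B 196.97
Sensible, products 25→134 °C: 8086.9 kJ/h
Q = ΔH = 14380 kJ/h = 3.9945 kW
Heat supplied = 3994.5 W

Q_in = 3990 W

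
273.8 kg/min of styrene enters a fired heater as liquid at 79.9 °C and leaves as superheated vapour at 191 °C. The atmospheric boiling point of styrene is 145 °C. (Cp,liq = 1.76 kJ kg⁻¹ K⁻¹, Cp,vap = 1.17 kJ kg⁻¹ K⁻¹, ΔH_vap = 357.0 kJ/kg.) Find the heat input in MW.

Q = 2.40 MW

liquid 79.9→145 °C: 114.58 kJ/kg
vaporisation at 145 °C: 357 kJ/kg
vapour 145→191 °C: 53.82 kJ/kg
Δh = 114.58 + 357 + 53.82 = 525.4 kJ/kg
Q = ṁ·Δh = 273.8 kg/min × 525.4 kJ/kg = 143850 kJ/min
|Q| = 2397.6 kW = 2.3976 MW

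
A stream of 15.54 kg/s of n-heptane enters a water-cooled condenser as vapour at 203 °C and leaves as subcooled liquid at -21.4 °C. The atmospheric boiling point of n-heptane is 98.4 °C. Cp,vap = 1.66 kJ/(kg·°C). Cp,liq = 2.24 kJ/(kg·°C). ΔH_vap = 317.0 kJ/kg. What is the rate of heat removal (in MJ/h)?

Q_c = 42500 MJ/h

vapour 203→98.4 °C: -173.64 kJ/kg
condensation at 98.4 °C: -317 kJ/kg
liquid 98.4→-21.4 °C: -268.35 kJ/kg
Δh = -173.64 + -317 + -268.35 = -758.99 kJ/kg
Q = ṁ·Δh = 15.54 kg/s × -758.99 kJ/kg = -11795 kJ/s
|Q| = 11795 kW = 42461 MJ/h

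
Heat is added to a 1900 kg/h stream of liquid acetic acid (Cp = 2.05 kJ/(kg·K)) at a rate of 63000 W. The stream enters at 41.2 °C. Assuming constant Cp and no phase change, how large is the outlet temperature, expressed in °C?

Q = 63000 W = 226800 kJ/h
ΔT = Q/(ṁ·Cp) = 226800/(1900×2.05) = 58.228 K
T_out = 41.2 + 58.228 = 99.428 °C

T_out = 99.4 °C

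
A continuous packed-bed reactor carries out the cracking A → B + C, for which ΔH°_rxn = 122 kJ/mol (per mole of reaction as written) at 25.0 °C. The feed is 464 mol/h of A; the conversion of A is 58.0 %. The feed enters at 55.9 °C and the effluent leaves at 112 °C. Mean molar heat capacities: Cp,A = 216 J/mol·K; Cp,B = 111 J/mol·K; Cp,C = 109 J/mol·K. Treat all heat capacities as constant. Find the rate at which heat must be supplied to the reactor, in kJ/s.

Q_in = 10.7 kJ/s

Extent of reaction ξ = 0.580 × 464 = 269.12 mol/h
Reaction term: ξ·ΔH°_rxn = 269.12 × 122 = 32833 kJ/h
Sensible, feed 55.9→25 °C: -3096.9 kJ/h
Outlet flows (mol/h): A 194.88, B 269.12, C 269.12
Sensible, products 25→112 °C: 8813.1 kJ/h
Q = ΔH = 38549 kJ/h = 10.708 kW
Heat supplied = 10.708 kJ/s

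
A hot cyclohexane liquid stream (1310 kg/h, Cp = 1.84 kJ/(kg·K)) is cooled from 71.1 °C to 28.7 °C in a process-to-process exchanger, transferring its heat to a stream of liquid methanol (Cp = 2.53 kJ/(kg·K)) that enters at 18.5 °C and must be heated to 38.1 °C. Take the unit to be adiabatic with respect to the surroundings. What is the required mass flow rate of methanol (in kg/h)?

Heat released by hot stream: Q = 1310 × 1.84 × (71.1 − 28.7) = 102200 kJ/h
Energy balance on cold side (adiabatic exchanger): Q = ṁ_c·Cp_c·(T_c,out − T_c,in)
ṁ_c = 102200 / [2.53 × (38.1 − 18.5)] = 2061 kg/h

ṁ_c = 2060 kg/h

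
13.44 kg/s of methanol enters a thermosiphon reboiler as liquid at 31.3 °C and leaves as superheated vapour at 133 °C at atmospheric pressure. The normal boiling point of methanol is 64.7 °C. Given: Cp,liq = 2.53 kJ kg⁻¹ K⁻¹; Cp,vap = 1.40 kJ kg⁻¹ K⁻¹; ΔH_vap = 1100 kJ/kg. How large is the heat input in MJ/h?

liquid 31.3→64.7 °C: 84.502 kJ/kg
vaporisation at 64.7 °C: 1100 kJ/kg
vapour 64.7→133 °C: 95.62 kJ/kg
Δh = 84.502 + 1100 + 95.62 = 1280.1 kJ/kg
Q = ṁ·Δh = 13.44 kg/s × 1280.1 kJ/kg = 17205 kJ/s
|Q| = 17205 kW = 61937 MJ/h

Q = 61900 MJ/h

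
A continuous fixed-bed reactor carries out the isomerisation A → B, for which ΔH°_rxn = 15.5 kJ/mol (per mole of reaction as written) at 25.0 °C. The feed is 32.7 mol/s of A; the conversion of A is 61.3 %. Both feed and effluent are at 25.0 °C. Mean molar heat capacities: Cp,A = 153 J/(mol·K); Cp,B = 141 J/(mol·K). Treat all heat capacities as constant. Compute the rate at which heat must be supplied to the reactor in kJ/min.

Extent of reaction ξ = 0.613 × 32.7 = 20.045 mol/s
Reaction term: ξ·ΔH°_rxn = 20.045 × 15.5 = 310.7 kJ/s
Q = ΔH = 310.7 kJ/s = 310.7 kW
Heat supplied = 18642 kJ/min

Q_in = 18600 kJ/min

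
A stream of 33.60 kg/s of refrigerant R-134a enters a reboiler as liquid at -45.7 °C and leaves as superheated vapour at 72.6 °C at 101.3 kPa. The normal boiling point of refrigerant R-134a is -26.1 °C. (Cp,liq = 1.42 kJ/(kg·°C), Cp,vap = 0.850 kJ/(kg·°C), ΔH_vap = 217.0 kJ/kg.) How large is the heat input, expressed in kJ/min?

Q = 663000 kJ/min

liquid -45.7→-26.1 °C: 27.832 kJ/kg
vaporisation at -26.1 °C: 217 kJ/kg
vapour -26.1→72.6 °C: 83.895 kJ/kg
Δh = 27.832 + 217 + 83.895 = 328.73 kJ/kg
Q = ṁ·Δh = 33.60 kg/s × 328.73 kJ/kg = 11045 kJ/s
|Q| = 11045 kW = 662710 kJ/min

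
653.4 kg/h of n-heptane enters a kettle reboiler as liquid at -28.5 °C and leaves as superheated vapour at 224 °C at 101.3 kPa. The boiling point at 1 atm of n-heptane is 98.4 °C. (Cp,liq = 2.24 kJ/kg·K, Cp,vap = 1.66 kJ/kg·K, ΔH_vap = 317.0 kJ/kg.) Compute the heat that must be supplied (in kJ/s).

liquid -28.5→98.4 °C: 284.26 kJ/kg
vaporisation at 98.4 °C: 317 kJ/kg
vapour 98.4→224 °C: 208.5 kJ/kg
Δh = 284.26 + 317 + 208.5 = 809.75 kJ/kg
Q = ṁ·Δh = 653.4 kg/h × 809.75 kJ/kg = 529090 kJ/h
|Q| = 146.97 kW

Q = 147 kJ/s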